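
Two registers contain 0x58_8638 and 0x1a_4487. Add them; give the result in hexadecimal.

0x72cabf

Add column by column in base 16, right to left:
  8+7 = f
  3+8 = b
  6+4 = a
  8+4 = c
  8+a = 2 carry 1
  5+1+1 = 7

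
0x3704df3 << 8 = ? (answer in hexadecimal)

Shifting left by 8 bits = 2 hex digits: append 2 zeros.

0x3704df300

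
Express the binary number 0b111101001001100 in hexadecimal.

0x7A4C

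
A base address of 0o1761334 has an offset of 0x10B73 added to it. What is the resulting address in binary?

0b10001110111001001111

0o1761334 = 0b1111110001011011100 in binary.
0x10B73 = 0b10000101101110011 in binary.
Add column by column in base 2, right to left:
  0+1 = 1
  0+1 = 1
  1+0 = 1
  1+0 = 1
  1+1 = 0 carry 1
  0+1+1 = 0 carry 1
  1+1+1 = 1 carry 1
  1+0+1 = 0 carry 1
  0+1+1 = 0 carry 1
  1+1+1 = 1 carry 1
  0+0+1 = 1
  0+1 = 1
  0+0 = 0
  1+0 = 1
  1+0 = 1
  1+0 = 1
  1+1 = 0 carry 1
  1+0+1 = 0 carry 1
  1+0+1 = 0 carry 1
  final carry 1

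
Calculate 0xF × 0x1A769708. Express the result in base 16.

0x18CF2D978

Multiply each base-16 digit by 15, carrying:
  8×15 = 120 → write 8 carry 7
  0×15+7 = 7 → write 7
  7×15 = 105 → write 9 carry 6
  9×15+6 = 141 → write D carry 8
  6×15+8 = 98 → write 2 carry 6
  7×15+6 = 111 → write F carry 6
  A×15+6 = 156 → write C carry 9
  1×15+9 = 24 → write 8 carry 1
  remaining carry: 1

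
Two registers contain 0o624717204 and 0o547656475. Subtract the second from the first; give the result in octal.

Subtract column by column in base 8:
  4-5 → 7 (borrow)
  0-7-1 → 0 (borrow)
  2-4-1 → 5 (borrow)
  7-6-1 → 0
  1-5 → 4 (borrow)
  7-6-1 → 0
  4-7 → 5 (borrow)
  2-4-1 → 5 (borrow)
  6-5-1 → 0

0o55040507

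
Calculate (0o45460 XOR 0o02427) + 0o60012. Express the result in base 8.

0o127061

First 0o45460 XOR 0o02427 = 0o47047.
Add column by column in base 8, right to left:
  7+2 = 1 carry 1
  4+1+1 = 6
  0+0 = 0
  7+0 = 7
  4+6 = 2 carry 1
  final carry 1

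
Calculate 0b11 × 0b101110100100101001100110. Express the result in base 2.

0b10001011101101111100110010

Multiply each base-2 digit by 3, carrying:
  0×3 = 0 → write 0
  1×3 = 3 → write 1 carry 1
  1×3+1 = 4 → write 0 carry 2
  0×3+2 = 2 → write 0 carry 1
  0×3+1 = 1 → write 1
  1×3 = 3 → write 1 carry 1
  1×3+1 = 4 → write 0 carry 2
  0×3+2 = 2 → write 0 carry 1
  0×3+1 = 1 → write 1
  1×3 = 3 → write 1 carry 1
  0×3+1 = 1 → write 1
  1×3 = 3 → write 1 carry 1
  0×3+1 = 1 → write 1
  0×3 = 0 → write 0
  1×3 = 3 → write 1 carry 1
  0×3+1 = 1 → write 1
  0×3 = 0 → write 0
  1×3 = 3 → write 1 carry 1
  0×3+1 = 1 → write 1
  1×3 = 3 → write 1 carry 1
  1×3+1 = 4 → write 0 carry 2
  1×3+2 = 5 → write 1 carry 2
  0×3+2 = 2 → write 0 carry 1
  1×3+1 = 4 → write 0 carry 2
  remaining carry: 10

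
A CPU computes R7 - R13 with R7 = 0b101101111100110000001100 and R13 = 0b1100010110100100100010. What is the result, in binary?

0b100001100110001011101010

Subtract column by column in base 2:
  0-0 → 0
  0-1 → 1 (borrow)
  1-0-1 → 0
  1-0 → 1
  0-0 → 0
  0-1 → 1 (borrow)
  0-0-1 → 1 (borrow)
  0-0-1 → 1 (borrow)
  0-1-1 → 0 (borrow)
  0-0-1 → 1 (borrow)
  1-0-1 → 0
  1-1 → 0
  0-0 → 0
  0-1 → 1 (borrow)
  1-1-1 → 1 (borrow)
  1-0-1 → 0
  1-1 → 0
  1-0 → 1
  1-0 → 1
  0-0 → 0
  1-1 → 0
  1-1 → 0
  0-0 → 0
  1-0 → 1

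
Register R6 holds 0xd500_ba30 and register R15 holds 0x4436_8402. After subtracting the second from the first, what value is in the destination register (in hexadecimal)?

Subtract column by column in base 16:
  0-2 → e (borrow)
  3-0-1 → 2
  a-4 → 6
  b-8 → 3
  0-6 → a (borrow)
  0-3-1 → c (borrow)
  5-4-1 → 0
  d-4 → 9

0x90ca362e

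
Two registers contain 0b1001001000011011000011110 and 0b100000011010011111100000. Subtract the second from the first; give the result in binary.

0b101000101000111000111110

Subtract column by column in base 2:
  0-0 → 0
  1-0 → 1
  1-0 → 1
  1-0 → 1
  1-0 → 1
  0-1 → 1 (borrow)
  0-1-1 → 0 (borrow)
  0-1-1 → 0 (borrow)
  0-1-1 → 0 (borrow)
  1-1-1 → 1 (borrow)
  1-1-1 → 1 (borrow)
  0-0-1 → 1 (borrow)
  1-0-1 → 0
  1-1 → 0
  0-0 → 0
  0-1 → 1 (borrow)
  0-1-1 → 0 (borrow)
  0-0-1 → 1 (borrow)
  1-0-1 → 0
  0-0 → 0
  0-0 → 0
  1-0 → 1
  0-0 → 0
  0-1 → 1 (borrow)
  1-0-1 → 0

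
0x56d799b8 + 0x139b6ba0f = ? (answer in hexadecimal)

0x1908e53c7

Add column by column in base 16, right to left:
  8+f = 7 carry 1
  b+0+1 = c
  9+a = 3 carry 1
  9+b+1 = 5 carry 1
  7+6+1 = e
  d+b = 8 carry 1
  6+9+1 = 0 carry 1
  5+3+1 = 9
  0+1 = 1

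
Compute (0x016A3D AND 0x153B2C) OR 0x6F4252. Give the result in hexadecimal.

0x6F6A7E

0x016A3D AND 0x153B2C = 0x012A2C.
Then OR with 0x6F4252.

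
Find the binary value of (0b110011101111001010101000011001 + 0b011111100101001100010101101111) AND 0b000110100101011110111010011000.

0b10000100010110111010001000

Add column by column in base 2, right to left:
  1+1 = 0 carry 1
  0+1+1 = 0 carry 1
  0+1+1 = 0 carry 1
  1+1+1 = 1 carry 1
  1+0+1 = 0 carry 1
  0+1+1 = 0 carry 1
  0+1+1 = 0 carry 1
  0+0+1 = 1
  0+1 = 1
  1+0 = 1
  0+1 = 1
  1+0 = 1
  0+0 = 0
  1+0 = 1
  0+1 = 1
  1+1 = 0 carry 1
  0+0+1 = 1
  0+0 = 0
  1+1 = 0 carry 1
  1+0+1 = 0 carry 1
  1+1+1 = 1 carry 1
  1+0+1 = 0 carry 1
  0+0+1 = 1
  1+1 = 0 carry 1
  1+1+1 = 1 carry 1
  1+1+1 = 1 carry 1
  0+1+1 = 0 carry 1
  0+1+1 = 0 carry 1
  1+1+1 = 1 carry 1
  1+0+1 = 0 carry 1
  final carry 1
Sum = 0b1010011010100010110111110001000; now AND with 0b000110100101011110111010011000:
  1010011010100010110111110001000
& 0000110100101011110111010011000
= 0000010000100010110111010001000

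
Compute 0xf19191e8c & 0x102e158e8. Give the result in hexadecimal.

AND each hex digit independently (no carries):
  f&1=1, 1&0=0, 9&2=0, 1&e=0, 9&1=1, 1&5=1, e&8=8, 8&e=8, c&8=8

0x100011888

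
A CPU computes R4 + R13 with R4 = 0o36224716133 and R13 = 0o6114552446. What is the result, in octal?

0o44341470601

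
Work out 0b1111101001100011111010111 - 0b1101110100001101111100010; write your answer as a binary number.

0b1110101010101111110101

Subtract column by column in base 2:
  1-0 → 1
  1-1 → 0
  1-0 → 1
  0-0 → 0
  1-0 → 1
  0-1 → 1 (borrow)
  1-1-1 → 1 (borrow)
  1-1-1 → 1 (borrow)
  1-1-1 → 1 (borrow)
  1-1-1 → 1 (borrow)
  1-0-1 → 0
  0-1 → 1 (borrow)
  0-1-1 → 0 (borrow)
  0-0-1 → 1 (borrow)
  1-0-1 → 0
  1-0 → 1
  0-0 → 0
  0-1 → 1 (borrow)
  1-0-1 → 0
  0-1 → 1 (borrow)
  1-1-1 → 1 (borrow)
  1-1-1 → 1 (borrow)
  1-0-1 → 0
  1-1 → 0
  1-1 → 0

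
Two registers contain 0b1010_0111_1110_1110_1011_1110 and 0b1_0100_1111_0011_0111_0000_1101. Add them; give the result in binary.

Add column by column in base 2, right to left:
  0+1 = 1
  1+0 = 1
  1+1 = 0 carry 1
  1+1+1 = 1 carry 1
  1+0+1 = 0 carry 1
  1+0+1 = 0 carry 1
  0+0+1 = 1
  1+0 = 1
  0+1 = 1
  1+1 = 0 carry 1
  1+1+1 = 1 carry 1
  1+0+1 = 0 carry 1
  0+1+1 = 0 carry 1
  1+1+1 = 1 carry 1
  1+0+1 = 0 carry 1
  1+0+1 = 0 carry 1
  1+1+1 = 1 carry 1
  1+1+1 = 1 carry 1
  1+1+1 = 1 carry 1
  0+1+1 = 0 carry 1
  0+0+1 = 1
  1+0 = 1
  0+1 = 1
  1+0 = 1
  0+1 = 1

0b1111101110010010111001011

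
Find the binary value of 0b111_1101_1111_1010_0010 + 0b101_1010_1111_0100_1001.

0b11011000111011101011

Add column by column in base 2, right to left:
  0+1 = 1
  1+0 = 1
  0+0 = 0
  0+1 = 1
  0+0 = 0
  1+0 = 1
  0+1 = 1
  1+0 = 1
  1+1 = 0 carry 1
  1+1+1 = 1 carry 1
  1+1+1 = 1 carry 1
  1+1+1 = 1 carry 1
  1+0+1 = 0 carry 1
  0+1+1 = 0 carry 1
  1+0+1 = 0 carry 1
  1+1+1 = 1 carry 1
  1+1+1 = 1 carry 1
  1+0+1 = 0 carry 1
  1+1+1 = 1 carry 1
  final carry 1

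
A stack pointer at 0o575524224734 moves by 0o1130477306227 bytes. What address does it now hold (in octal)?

0o1726223533163

Add column by column in base 8, right to left:
  4+7 = 3 carry 1
  3+2+1 = 6
  7+2 = 1 carry 1
  4+6+1 = 3 carry 1
  2+0+1 = 3
  2+3 = 5
  4+7 = 3 carry 1
  2+7+1 = 2 carry 1
  5+4+1 = 2 carry 1
  5+0+1 = 6
  7+3 = 2 carry 1
  5+1+1 = 7
  0+1 = 1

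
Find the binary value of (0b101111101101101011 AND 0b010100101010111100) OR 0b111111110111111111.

0b101111101101101011 AND 0b010100101010111100 = 0b000100101000101000.
Then OR with 0b111111110111111111.

0b111111111111111111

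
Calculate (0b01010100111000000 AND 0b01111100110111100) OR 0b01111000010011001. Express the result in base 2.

0b1111100110011001

0b01010100111000000 AND 0b01111100110111100 = 0b01010100110000000.
Then OR with 0b01111000010011001.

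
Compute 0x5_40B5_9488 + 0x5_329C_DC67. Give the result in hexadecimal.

0xA735270EF

Add column by column in base 16, right to left:
  8+7 = F
  8+6 = E
  4+C = 0 carry 1
  9+D+1 = 7 carry 1
  5+C+1 = 2 carry 1
  B+9+1 = 5 carry 1
  0+2+1 = 3
  4+3 = 7
  5+5 = A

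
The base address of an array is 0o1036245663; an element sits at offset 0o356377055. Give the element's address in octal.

0o1414644740

Add column by column in base 8, right to left:
  3+5 = 0 carry 1
  6+5+1 = 4 carry 1
  6+0+1 = 7
  5+7 = 4 carry 1
  4+7+1 = 4 carry 1
  2+3+1 = 6
  6+6 = 4 carry 1
  3+5+1 = 1 carry 1
  0+3+1 = 4
  1+0 = 1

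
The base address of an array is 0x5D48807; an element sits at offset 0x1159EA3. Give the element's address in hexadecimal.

0x6EA26AA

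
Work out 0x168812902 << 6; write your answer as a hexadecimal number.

0x5A204A4080

6 bits is not a whole number of base-16 digits; in binary: 101101000100000010010100100000010 << 6 = 101101000100000010010100100000010000000.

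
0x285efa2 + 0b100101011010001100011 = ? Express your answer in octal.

0x285efa2 = 0o241367642 in octal.
0b100101011010001100011 = 0o4532143 in octal.
Add column by column in base 8, right to left:
  2+3 = 5
  4+4 = 0 carry 1
  6+1+1 = 0 carry 1
  7+2+1 = 2 carry 1
  6+3+1 = 2 carry 1
  3+5+1 = 1 carry 1
  1+4+1 = 6
  4+0 = 4
  2+0 = 2

0o246122005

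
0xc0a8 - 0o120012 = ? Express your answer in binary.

0b10000010011110

0xc0a8 = 0b1100000010101000 in binary.
0o120012 = 0b1010000000001010 in binary.
Subtract column by column in base 2:
  0-0 → 0
  0-1 → 1 (borrow)
  0-0-1 → 1 (borrow)
  1-1-1 → 1 (borrow)
  0-0-1 → 1 (borrow)
  1-0-1 → 0
  0-0 → 0
  1-0 → 1
  0-0 → 0
  0-0 → 0
  0-0 → 0
  0-0 → 0
  0-0 → 0
  0-1 → 1 (borrow)
  1-0-1 → 0
  1-1 → 0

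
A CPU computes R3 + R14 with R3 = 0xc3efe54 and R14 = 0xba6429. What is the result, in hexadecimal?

0xcf9627d

Add column by column in base 16, right to left:
  4+9 = d
  5+2 = 7
  e+4 = 2 carry 1
  f+6+1 = 6 carry 1
  e+a+1 = 9 carry 1
  3+b+1 = f
  c+0 = c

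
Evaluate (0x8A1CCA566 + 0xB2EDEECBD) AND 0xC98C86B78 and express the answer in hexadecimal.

0x90880220

Add column by column in base 16, right to left:
  6+D = 3 carry 1
  6+B+1 = 2 carry 1
  5+C+1 = 2 carry 1
  A+E+1 = 9 carry 1
  C+E+1 = B carry 1
  C+D+1 = A carry 1
  1+E+1 = 0 carry 1
  A+2+1 = D
  8+B = 3 carry 1
  final carry 1
Sum = 0x13D0AB9223; now AND with 0xC98C86B78:
  1&0=0, 3&C=0, D&9=9, 0&8=0, A&C=8, B&8=8, 9&6=0, 2&B=2, 2&7=2, 3&8=0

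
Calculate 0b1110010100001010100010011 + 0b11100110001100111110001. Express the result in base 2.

Add column by column in base 2, right to left:
  1+1 = 0 carry 1
  1+0+1 = 0 carry 1
  0+0+1 = 1
  0+0 = 0
  1+1 = 0 carry 1
  0+1+1 = 0 carry 1
  0+1+1 = 0 carry 1
  0+1+1 = 0 carry 1
  1+1+1 = 1 carry 1
  0+0+1 = 1
  1+0 = 1
  0+1 = 1
  1+1 = 0 carry 1
  0+0+1 = 1
  0+0 = 0
  0+0 = 0
  0+1 = 1
  1+1 = 0 carry 1
  0+0+1 = 1
  1+0 = 1
  0+1 = 1
  0+1 = 1
  1+1 = 0 carry 1
  1+0+1 = 0 carry 1
  1+0+1 = 0 carry 1
  final carry 1

0b10001111010010111100000100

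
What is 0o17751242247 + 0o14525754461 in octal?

0o34477216730

Add column by column in base 8, right to left:
  7+1 = 0 carry 1
  4+6+1 = 3 carry 1
  2+4+1 = 7
  2+4 = 6
  4+5 = 1 carry 1
  2+7+1 = 2 carry 1
  1+5+1 = 7
  5+2 = 7
  7+5 = 4 carry 1
  7+4+1 = 4 carry 1
  1+1+1 = 3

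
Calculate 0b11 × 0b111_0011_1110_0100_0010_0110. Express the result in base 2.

0b1010110111010110001110010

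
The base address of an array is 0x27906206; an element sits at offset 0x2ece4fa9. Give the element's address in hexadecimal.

0x565eb1af

Add column by column in base 16, right to left:
  6+9 = f
  0+a = a
  2+f = 1 carry 1
  6+4+1 = b
  0+e = e
  9+c = 5 carry 1
  7+e+1 = 6 carry 1
  2+2+1 = 5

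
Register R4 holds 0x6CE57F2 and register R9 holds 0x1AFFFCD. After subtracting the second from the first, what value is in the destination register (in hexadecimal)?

Subtract column by column in base 16:
  2-D → 5 (borrow)
  F-C-1 → 2
  7-F → 8 (borrow)
  5-F-1 → 5 (borrow)
  E-F-1 → E (borrow)
  C-A-1 → 1
  6-1 → 5

0x51E5825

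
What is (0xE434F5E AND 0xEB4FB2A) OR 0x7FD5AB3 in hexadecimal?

0xFFD5BBB

0xE434F5E AND 0xEB4FB2A = 0xE004B0A.
Then OR with 0x7FD5AB3.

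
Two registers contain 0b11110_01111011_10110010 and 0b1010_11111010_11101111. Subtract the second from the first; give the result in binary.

0b100111000000011000011

Subtract column by column in base 2:
  0-1 → 1 (borrow)
  1-1-1 → 1 (borrow)
  0-1-1 → 0 (borrow)
  0-1-1 → 0 (borrow)
  1-0-1 → 0
  1-1 → 0
  0-1 → 1 (borrow)
  1-1-1 → 1 (borrow)
  1-0-1 → 0
  1-1 → 0
  0-0 → 0
  1-1 → 0
  1-1 → 0
  1-1 → 0
  1-1 → 0
  0-1 → 1 (borrow)
  0-0-1 → 1 (borrow)
  1-1-1 → 1 (borrow)
  1-0-1 → 0
  1-1 → 0
  1-0 → 1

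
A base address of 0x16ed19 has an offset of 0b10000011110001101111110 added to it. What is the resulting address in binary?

0b10110001101000010010111

0x16ed19 = 0b101101110110100011001 in binary.
Add column by column in base 2, right to left:
  1+0 = 1
  0+1 = 1
  0+1 = 1
  1+1 = 0 carry 1
  1+1+1 = 1 carry 1
  0+1+1 = 0 carry 1
  0+1+1 = 0 carry 1
  0+0+1 = 1
  1+1 = 0 carry 1
  0+1+1 = 0 carry 1
  1+0+1 = 0 carry 1
  1+0+1 = 0 carry 1
  0+0+1 = 1
  1+1 = 0 carry 1
  1+1+1 = 1 carry 1
  1+1+1 = 1 carry 1
  0+1+1 = 0 carry 1
  1+0+1 = 0 carry 1
  1+0+1 = 0 carry 1
  0+0+1 = 1
  1+0 = 1
  0+0 = 0
  0+1 = 1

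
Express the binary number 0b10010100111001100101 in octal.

Group the bits in threes: 010 010 100 111 001 100 101 → 2247145.

0o2247145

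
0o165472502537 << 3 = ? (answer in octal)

0o1654725025370

Shifting left by 3 bits = 1 oct digit: append 1 zero.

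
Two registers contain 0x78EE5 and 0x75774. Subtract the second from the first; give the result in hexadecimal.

Subtract column by column in base 16:
  5-4 → 1
  E-7 → 7
  E-7 → 7
  8-5 → 3
  7-7 → 0

0x3771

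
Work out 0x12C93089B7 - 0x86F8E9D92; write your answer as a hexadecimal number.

0xA59A1EC25

Subtract column by column in base 16:
  7-2 → 5
  B-9 → 2
  9-D → C (borrow)
  8-9-1 → E (borrow)
  0-E-1 → 1 (borrow)
  3-8-1 → A (borrow)
  9-F-1 → 9 (borrow)
  C-6-1 → 5
  2-8 → A (borrow)
  1-0-1 → 0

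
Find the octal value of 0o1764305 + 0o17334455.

0o21320762

Add column by column in base 8, right to left:
  5+5 = 2 carry 1
  0+5+1 = 6
  3+4 = 7
  4+4 = 0 carry 1
  6+3+1 = 2 carry 1
  7+3+1 = 3 carry 1
  1+7+1 = 1 carry 1
  0+1+1 = 2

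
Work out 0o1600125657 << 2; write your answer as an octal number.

2 bits is not a whole number of base-8 digits; in binary: 1110000000001010101110101111 << 2 = 111000000000101010111010111100.

0o7000527274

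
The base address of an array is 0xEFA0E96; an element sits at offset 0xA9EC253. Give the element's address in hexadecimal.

Add column by column in base 16, right to left:
  6+3 = 9
  9+5 = E
  E+2 = 0 carry 1
  0+C+1 = D
  A+E = 8 carry 1
  F+9+1 = 9 carry 1
  E+A+1 = 9 carry 1
  final carry 1

0x1998D0E9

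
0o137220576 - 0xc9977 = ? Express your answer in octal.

0xc9977 = 0o3114567 in octal.
Subtract column by column in base 8:
  6-7 → 7 (borrow)
  7-6-1 → 0
  5-5 → 0
  0-4 → 4 (borrow)
  2-1-1 → 0
  2-1 → 1
  7-3 → 4
  3-0 → 3
  1-0 → 1

0o134104007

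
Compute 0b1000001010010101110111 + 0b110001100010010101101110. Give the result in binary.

0b111001101100101011100101

Add column by column in base 2, right to left:
  1+0 = 1
  1+1 = 0 carry 1
  1+1+1 = 1 carry 1
  0+1+1 = 0 carry 1
  1+0+1 = 0 carry 1
  1+1+1 = 1 carry 1
  1+1+1 = 1 carry 1
  0+0+1 = 1
  1+1 = 0 carry 1
  0+0+1 = 1
  1+1 = 0 carry 1
  0+0+1 = 1
  0+0 = 0
  1+1 = 0 carry 1
  0+0+1 = 1
  1+0 = 1
  0+0 = 0
  0+1 = 1
  0+1 = 1
  0+0 = 0
  0+0 = 0
  1+0 = 1
  0+1 = 1
  0+1 = 1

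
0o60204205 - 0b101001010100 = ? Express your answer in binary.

0o60204205 = 0b110000010000100010000101 in binary.
Subtract column by column in base 2:
  1-0 → 1
  0-0 → 0
  1-1 → 0
  0-0 → 0
  0-1 → 1 (borrow)
  0-0-1 → 1 (borrow)
  0-1-1 → 0 (borrow)
  1-0-1 → 0
  0-0 → 0
  0-1 → 1 (borrow)
  0-0-1 → 1 (borrow)
  1-1-1 → 1 (borrow)
  0-0-1 → 1 (borrow)
  0-0-1 → 1 (borrow)
  0-0-1 → 1 (borrow)
  0-0-1 → 1 (borrow)
  1-0-1 → 0
  0-0 → 0
  0-0 → 0
  0-0 → 0
  0-0 → 0
  0-0 → 0
  1-0 → 1
  1-0 → 1

0b110000001111111000110001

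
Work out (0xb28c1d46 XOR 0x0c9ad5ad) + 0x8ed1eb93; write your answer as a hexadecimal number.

First 0xb28c1d46 XOR 0x0c9ad5ad = 0xbe16c8eb.
Add column by column in base 16, right to left:
  b+3 = e
  e+9 = 7 carry 1
  8+b+1 = 4 carry 1
  c+e+1 = b carry 1
  6+1+1 = 8
  1+d = e
  e+e = c carry 1
  b+8+1 = 4 carry 1
  final carry 1

0x14ce8b47e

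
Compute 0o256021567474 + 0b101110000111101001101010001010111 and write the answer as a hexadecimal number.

0x6e13bc393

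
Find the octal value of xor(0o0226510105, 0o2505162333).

0o2723472236

XOR each oct digit independently (no carries):
  0^2=2, 2^5=7, 2^0=2, 6^5=3, 5^1=4, 1^6=7, 0^2=2, 1^3=2, 0^3=3, 5^3=6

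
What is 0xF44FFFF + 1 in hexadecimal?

The trailing 4 digits are F (max in base 16), so adding 1 cascades: they roll to 0 and the next digit up increments.

0xF450000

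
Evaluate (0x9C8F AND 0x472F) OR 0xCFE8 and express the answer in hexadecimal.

0xCFEF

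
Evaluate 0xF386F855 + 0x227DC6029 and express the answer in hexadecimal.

0x31B63587E

Add column by column in base 16, right to left:
  5+9 = E
  5+2 = 7
  8+0 = 8
  F+6 = 5 carry 1
  6+C+1 = 3 carry 1
  8+D+1 = 6 carry 1
  3+7+1 = B
  F+2 = 1 carry 1
  0+2+1 = 3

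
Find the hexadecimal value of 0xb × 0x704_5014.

0x4d2f70dc

Multiply each base-16 digit by 11, carrying:
  4×11 = 44 → write c carry 2
  1×11+2 = 13 → write d
  0×11 = 0 → write 0
  5×11 = 55 → write 7 carry 3
  4×11+3 = 47 → write f carry 2
  0×11+2 = 2 → write 2
  7×11 = 77 → write d carry 4
  remaining carry: 4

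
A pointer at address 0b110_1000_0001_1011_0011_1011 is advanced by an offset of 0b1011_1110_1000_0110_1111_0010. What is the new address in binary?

0b1001001101010001000101101

Add column by column in base 2, right to left:
  1+0 = 1
  1+1 = 0 carry 1
  0+0+1 = 1
  1+0 = 1
  1+1 = 0 carry 1
  1+1+1 = 1 carry 1
  0+1+1 = 0 carry 1
  0+1+1 = 0 carry 1
  1+0+1 = 0 carry 1
  1+1+1 = 1 carry 1
  0+1+1 = 0 carry 1
  1+0+1 = 0 carry 1
  1+0+1 = 0 carry 1
  0+0+1 = 1
  0+0 = 0
  0+1 = 1
  0+0 = 0
  0+1 = 1
  0+1 = 1
  1+1 = 0 carry 1
  0+1+1 = 0 carry 1
  1+1+1 = 1 carry 1
  1+0+1 = 0 carry 1
  0+1+1 = 0 carry 1
  final carry 1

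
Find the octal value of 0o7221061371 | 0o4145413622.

OR each oct digit independently (no carries):
  7|4=7, 2|1=3, 2|4=6, 1|5=5, 0|4=4, 6|1=7, 1|3=3, 3|6=7, 7|2=7, 1|2=3

0o7365473773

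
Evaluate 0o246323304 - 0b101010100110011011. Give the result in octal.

0o245576451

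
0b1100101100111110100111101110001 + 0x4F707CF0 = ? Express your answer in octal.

0o26503746141

0b1100101100111110100111101110001 = 0o14547647561 in octal.
0x4F707CF0 = 0o11734076360 in octal.
Add column by column in base 8, right to left:
  1+0 = 1
  6+6 = 4 carry 1
  5+3+1 = 1 carry 1
  7+6+1 = 6 carry 1
  4+7+1 = 4 carry 1
  6+0+1 = 7
  7+4 = 3 carry 1
  4+3+1 = 0 carry 1
  5+7+1 = 5 carry 1
  4+1+1 = 6
  1+1 = 2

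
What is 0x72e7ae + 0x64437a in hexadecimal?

0xd72b28

Add column by column in base 16, right to left:
  e+a = 8 carry 1
  a+7+1 = 2 carry 1
  7+3+1 = b
  e+4 = 2 carry 1
  2+4+1 = 7
  7+6 = d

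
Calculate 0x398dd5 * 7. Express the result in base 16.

0x192e0d3

Multiply each base-16 digit by 7, carrying:
  5×7 = 35 → write 3 carry 2
  d×7+2 = 93 → write d carry 5
  d×7+5 = 96 → write 0 carry 6
  8×7+6 = 62 → write e carry 3
  9×7+3 = 66 → write 2 carry 4
  3×7+4 = 25 → write 9 carry 1
  remaining carry: 1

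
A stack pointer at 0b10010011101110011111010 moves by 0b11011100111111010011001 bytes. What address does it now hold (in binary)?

Add column by column in base 2, right to left:
  0+1 = 1
  1+0 = 1
  0+0 = 0
  1+1 = 0 carry 1
  1+1+1 = 1 carry 1
  1+0+1 = 0 carry 1
  1+0+1 = 0 carry 1
  1+1+1 = 1 carry 1
  0+0+1 = 1
  0+1 = 1
  1+1 = 0 carry 1
  1+1+1 = 1 carry 1
  1+1+1 = 1 carry 1
  0+1+1 = 0 carry 1
  1+1+1 = 1 carry 1
  1+0+1 = 0 carry 1
  1+0+1 = 0 carry 1
  0+1+1 = 0 carry 1
  0+1+1 = 0 carry 1
  1+1+1 = 1 carry 1
  0+0+1 = 1
  0+1 = 1
  1+1 = 0 carry 1
  final carry 1

0b101110000101101110010011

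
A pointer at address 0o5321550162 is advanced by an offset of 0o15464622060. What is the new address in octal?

0o23006372242

Add column by column in base 8, right to left:
  2+0 = 2
  6+6 = 4 carry 1
  1+0+1 = 2
  0+2 = 2
  5+2 = 7
  5+6 = 3 carry 1
  1+4+1 = 6
  2+6 = 0 carry 1
  3+4+1 = 0 carry 1
  5+5+1 = 3 carry 1
  0+1+1 = 2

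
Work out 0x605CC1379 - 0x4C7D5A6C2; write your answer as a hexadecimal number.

Subtract column by column in base 16:
  9-2 → 7
  7-C → B (borrow)
  3-6-1 → C (borrow)
  1-A-1 → 6 (borrow)
  C-5-1 → 6
  C-D → F (borrow)
  5-7-1 → D (borrow)
  0-C-1 → 3 (borrow)
  6-4-1 → 1

0x13DF66CB7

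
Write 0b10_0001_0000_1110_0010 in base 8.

Group the bits in threes: 100 001 000 011 100 010 → 410342.

0o410342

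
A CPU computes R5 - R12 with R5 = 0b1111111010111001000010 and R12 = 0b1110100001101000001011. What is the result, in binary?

Subtract column by column in base 2:
  0-1 → 1 (borrow)
  1-1-1 → 1 (borrow)
  0-0-1 → 1 (borrow)
  0-1-1 → 0 (borrow)
  0-0-1 → 1 (borrow)
  0-0-1 → 1 (borrow)
  1-0-1 → 0
  0-0 → 0
  0-0 → 0
  1-1 → 0
  1-0 → 1
  1-1 → 0
  0-1 → 1 (borrow)
  1-0-1 → 0
  0-0 → 0
  1-0 → 1
  1-0 → 1
  1-1 → 0
  1-0 → 1
  1-1 → 0
  1-1 → 0
  1-1 → 0

0b1011001010000110111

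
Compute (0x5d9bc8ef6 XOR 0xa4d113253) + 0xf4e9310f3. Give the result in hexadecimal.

0x1ee340cd98

First 0x5d9bc8ef6 XOR 0xa4d113253 = 0xf94adbca5.
Add column by column in base 16, right to left:
  5+3 = 8
  a+f = 9 carry 1
  c+0+1 = d
  b+1 = c
  d+3 = 0 carry 1
  a+9+1 = 4 carry 1
  4+e+1 = 3 carry 1
  9+4+1 = e
  f+f = e carry 1
  final carry 1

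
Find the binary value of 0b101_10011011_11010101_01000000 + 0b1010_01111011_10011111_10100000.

0b10000000101110111010011100000

Add column by column in base 2, right to left:
  0+0 = 0
  0+0 = 0
  0+0 = 0
  0+0 = 0
  0+0 = 0
  0+1 = 1
  1+0 = 1
  0+1 = 1
  1+1 = 0 carry 1
  0+1+1 = 0 carry 1
  1+1+1 = 1 carry 1
  0+1+1 = 0 carry 1
  1+1+1 = 1 carry 1
  0+0+1 = 1
  1+0 = 1
  1+1 = 0 carry 1
  1+1+1 = 1 carry 1
  1+1+1 = 1 carry 1
  0+0+1 = 1
  1+1 = 0 carry 1
  1+1+1 = 1 carry 1
  0+1+1 = 0 carry 1
  0+1+1 = 0 carry 1
  1+0+1 = 0 carry 1
  1+0+1 = 0 carry 1
  0+1+1 = 0 carry 1
  1+0+1 = 0 carry 1
  0+1+1 = 0 carry 1
  final carry 1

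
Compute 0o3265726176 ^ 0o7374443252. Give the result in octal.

XOR each oct digit independently (no carries):
  3^7=4, 2^3=1, 6^7=1, 5^4=1, 7^4=3, 2^4=6, 6^3=5, 1^2=3, 7^5=2, 6^2=4

0o4111365324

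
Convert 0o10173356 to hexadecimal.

0x20f6ee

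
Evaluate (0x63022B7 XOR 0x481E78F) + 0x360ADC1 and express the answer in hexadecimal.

0x61272F9

First 0x63022B7 XOR 0x481E78F = 0x2B1C538.
Add column by column in base 16, right to left:
  8+1 = 9
  3+C = F
  5+D = 2 carry 1
  C+A+1 = 7 carry 1
  1+0+1 = 2
  B+6 = 1 carry 1
  2+3+1 = 6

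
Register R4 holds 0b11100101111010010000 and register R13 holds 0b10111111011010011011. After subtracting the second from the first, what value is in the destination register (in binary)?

Subtract column by column in base 2:
  0-1 → 1 (borrow)
  0-1-1 → 0 (borrow)
  0-0-1 → 1 (borrow)
  0-1-1 → 0 (borrow)
  1-1-1 → 1 (borrow)
  0-0-1 → 1 (borrow)
  0-0-1 → 1 (borrow)
  1-1-1 → 1 (borrow)
  0-0-1 → 1 (borrow)
  1-1-1 → 1 (borrow)
  1-1-1 → 1 (borrow)
  1-0-1 → 0
  1-1 → 0
  0-1 → 1 (borrow)
  1-1-1 → 1 (borrow)
  0-1-1 → 0 (borrow)
  0-1-1 → 0 (borrow)
  1-1-1 → 1 (borrow)
  1-0-1 → 0
  1-1 → 0

0b100110011111110101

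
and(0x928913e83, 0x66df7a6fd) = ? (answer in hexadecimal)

AND each hex digit independently (no carries):
  9&6=0, 2&6=2, 8&d=8, 9&f=9, 1&7=1, 3&a=2, e&6=6, 8&f=8, 3&d=1

0x028912681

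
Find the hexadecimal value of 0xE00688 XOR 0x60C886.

XOR each hex digit independently (no carries):
  E^6=8, 0^0=0, 0^C=C, 6^8=E, 8^8=0, 8^6=E

0x80CE0E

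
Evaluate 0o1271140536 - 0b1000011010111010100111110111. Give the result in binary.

0b10011110010001011101100111

0o1271140536 = 0b1010111001001100000101011110 in binary.
Subtract column by column in base 2:
  0-1 → 1 (borrow)
  1-1-1 → 1 (borrow)
  1-1-1 → 1 (borrow)
  1-0-1 → 0
  1-1 → 0
  0-1 → 1 (borrow)
  1-1-1 → 1 (borrow)
  0-1-1 → 0 (borrow)
  1-1-1 → 1 (borrow)
  0-0-1 → 1 (borrow)
  0-0-1 → 1 (borrow)
  0-1-1 → 0 (borrow)
  0-0-1 → 1 (borrow)
  0-1-1 → 0 (borrow)
  1-0-1 → 0
  1-1 → 0
  0-1 → 1 (borrow)
  0-1-1 → 0 (borrow)
  1-0-1 → 0
  0-1 → 1 (borrow)
  0-0-1 → 1 (borrow)
  1-1-1 → 1 (borrow)
  1-1-1 → 1 (borrow)
  1-0-1 → 0
  0-0 → 0
  1-0 → 1
  0-0 → 0
  1-1 → 0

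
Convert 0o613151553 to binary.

0b110001011001101001101101011

Each octal digit is 3 bits: 6=110 1=001 3=011 1=001 5=101 1=001 5=101 5=101 3=011.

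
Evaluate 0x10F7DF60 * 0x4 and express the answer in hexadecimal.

0x43DF7D80

Multiply each base-16 digit by 4, carrying:
  0×4 = 0 → write 0
  6×4 = 24 → write 8 carry 1
  F×4+1 = 61 → write D carry 3
  D×4+3 = 55 → write 7 carry 3
  7×4+3 = 31 → write F carry 1
  F×4+1 = 61 → write D carry 3
  0×4+3 = 3 → write 3
  1×4 = 4 → write 4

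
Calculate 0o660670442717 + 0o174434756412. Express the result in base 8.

0o1055325421331

Add column by column in base 8, right to left:
  7+2 = 1 carry 1
  1+1+1 = 3
  7+4 = 3 carry 1
  2+6+1 = 1 carry 1
  4+5+1 = 2 carry 1
  4+7+1 = 4 carry 1
  0+4+1 = 5
  7+3 = 2 carry 1
  6+4+1 = 3 carry 1
  0+4+1 = 5
  6+7 = 5 carry 1
  6+1+1 = 0 carry 1
  final carry 1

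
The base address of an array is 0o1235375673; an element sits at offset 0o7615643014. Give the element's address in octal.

0o11053240707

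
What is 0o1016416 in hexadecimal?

Each octal digit is 3 bits: 1=001 0=000 1=001 6=110 4=100 1=001 6=110.
Group the bits into nibbles: 0100 0001 1101 0000 1110 → 41D0E.

0x41D0E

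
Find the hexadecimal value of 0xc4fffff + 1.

0xc500000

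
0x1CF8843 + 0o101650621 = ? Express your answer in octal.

0o265554724

0x1CF8843 = 0o163704103 in octal.
Add column by column in base 8, right to left:
  3+1 = 4
  0+2 = 2
  1+6 = 7
  4+0 = 4
  0+5 = 5
  7+6 = 5 carry 1
  3+1+1 = 5
  6+0 = 6
  1+1 = 2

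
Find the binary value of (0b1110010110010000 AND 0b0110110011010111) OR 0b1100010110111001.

0b1110010110010000 AND 0b0110110011010111 = 0b0110010010010000.
Then OR with 0b1100010110111001.

0b1110010110111001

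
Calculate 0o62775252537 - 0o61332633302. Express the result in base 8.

Subtract column by column in base 8:
  7-2 → 5
  3-0 → 3
  5-3 → 2
  2-3 → 7 (borrow)
  5-3-1 → 1
  2-6 → 4 (borrow)
  5-2-1 → 2
  7-3 → 4
  7-3 → 4
  2-1 → 1
  6-6 → 0

0o1442417235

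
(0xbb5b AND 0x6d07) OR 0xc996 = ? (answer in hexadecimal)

0xbb5b AND 0x6d07 = 0x2903.
Then OR with 0xc996.

0xe997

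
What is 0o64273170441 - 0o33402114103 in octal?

Subtract column by column in base 8:
  1-3 → 6 (borrow)
  4-0-1 → 3
  4-1 → 3
  0-4 → 4 (borrow)
  7-1-1 → 5
  1-1 → 0
  3-2 → 1
  7-0 → 7
  2-4 → 6 (borrow)
  4-3-1 → 0
  6-3 → 3

0o30671054336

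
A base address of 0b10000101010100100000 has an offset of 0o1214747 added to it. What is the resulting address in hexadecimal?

0b10000101010100100000 = 0x85520 in hexadecimal.
0o1214747 = 0x519E7 in hexadecimal.
Add column by column in base 16, right to left:
  0+7 = 7
  2+E = 0 carry 1
  5+9+1 = F
  5+1 = 6
  8+5 = D

0xD6F07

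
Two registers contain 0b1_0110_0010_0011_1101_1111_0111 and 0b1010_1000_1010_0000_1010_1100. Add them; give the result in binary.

0b10000010101101111010100011

Add column by column in base 2, right to left:
  1+0 = 1
  1+0 = 1
  1+1 = 0 carry 1
  0+1+1 = 0 carry 1
  1+0+1 = 0 carry 1
  1+1+1 = 1 carry 1
  1+0+1 = 0 carry 1
  1+1+1 = 1 carry 1
  1+0+1 = 0 carry 1
  0+0+1 = 1
  1+0 = 1
  1+0 = 1
  1+0 = 1
  1+1 = 0 carry 1
  0+0+1 = 1
  0+1 = 1
  0+0 = 0
  1+0 = 1
  0+0 = 0
  0+1 = 1
  0+0 = 0
  1+1 = 0 carry 1
  1+0+1 = 0 carry 1
  0+1+1 = 0 carry 1
  1+0+1 = 0 carry 1
  final carry 1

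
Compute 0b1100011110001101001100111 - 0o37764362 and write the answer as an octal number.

0b1100011110001101001100111 = 0o143615147 in octal.
Subtract column by column in base 8:
  7-2 → 5
  4-6 → 6 (borrow)
  1-3-1 → 5 (borrow)
  5-4-1 → 0
  1-6 → 3 (borrow)
  6-7-1 → 6 (borrow)
  3-7-1 → 3 (borrow)
  4-3-1 → 0
  1-0 → 1

0o103630565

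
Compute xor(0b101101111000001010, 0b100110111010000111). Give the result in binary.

XOR bit by bit (1 where the bits differ):
  101101111000001010
^ 100110111010000111
= 001011000010001101

0b001011000010001101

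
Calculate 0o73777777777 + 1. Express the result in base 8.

0o74000000000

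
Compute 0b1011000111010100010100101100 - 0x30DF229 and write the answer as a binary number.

0x30DF229 = 0b11000011011111001000101001 in binary.
Subtract column by column in base 2:
  0-1 → 1 (borrow)
  0-0-1 → 1 (borrow)
  1-0-1 → 0
  1-1 → 0
  0-0 → 0
  1-1 → 0
  0-0 → 0
  0-0 → 0
  1-0 → 1
  0-1 → 1 (borrow)
  1-0-1 → 0
  0-0 → 0
  0-1 → 1 (borrow)
  0-1-1 → 0 (borrow)
  1-1-1 → 1 (borrow)
  0-1-1 → 0 (borrow)
  1-1-1 → 1 (borrow)
  0-0-1 → 1 (borrow)
  1-1-1 → 1 (borrow)
  1-1-1 → 1 (borrow)
  1-0-1 → 0
  0-0 → 0
  0-0 → 0
  0-0 → 0
  1-1 → 0
  1-1 → 0
  0-0 → 0
  1-0 → 1

0b1000000011110101001100000011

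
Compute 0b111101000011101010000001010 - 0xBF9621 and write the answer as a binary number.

0xBF9621 = 0b101111111001011000100001 in binary.
Subtract column by column in base 2:
  0-1 → 1 (borrow)
  1-0-1 → 0
  0-0 → 0
  1-0 → 1
  0-0 → 0
  0-1 → 1 (borrow)
  0-0-1 → 1 (borrow)
  0-0-1 → 1 (borrow)
  0-0-1 → 1 (borrow)
  0-1-1 → 0 (borrow)
  1-1-1 → 1 (borrow)
  0-0-1 → 1 (borrow)
  1-1-1 → 1 (borrow)
  0-0-1 → 1 (borrow)
  1-0-1 → 0
  1-1 → 0
  1-1 → 0
  0-1 → 1 (borrow)
  0-1-1 → 0 (borrow)
  0-1-1 → 0 (borrow)
  0-1-1 → 0 (borrow)
  1-1-1 → 1 (borrow)
  0-0-1 → 1 (borrow)
  1-1-1 → 1 (borrow)
  1-0-1 → 0
  1-0 → 1
  1-0 → 1

0b110111000100011110111101001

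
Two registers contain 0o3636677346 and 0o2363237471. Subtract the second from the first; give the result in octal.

Subtract column by column in base 8:
  6-1 → 5
  4-7 → 5 (borrow)
  3-4-1 → 6 (borrow)
  7-7-1 → 7 (borrow)
  7-3-1 → 3
  6-2 → 4
  6-3 → 3
  3-6 → 5 (borrow)
  6-3-1 → 2
  3-2 → 1

0o1253437655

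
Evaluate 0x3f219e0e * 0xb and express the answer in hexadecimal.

Multiply each base-16 digit by 11, carrying:
  e×11 = 154 → write a carry 9
  0×11+9 = 9 → write 9
  e×11 = 154 → write a carry 9
  9×11+9 = 108 → write c carry 6
  1×11+6 = 17 → write 1 carry 1
  2×11+1 = 23 → write 7 carry 1
  f×11+1 = 166 → write 6 carry 10
  3×11+10 = 43 → write b carry 2
  remaining carry: 2

0x2b671ca9a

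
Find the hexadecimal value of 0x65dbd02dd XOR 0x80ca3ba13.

XOR each hex digit independently (no carries):
  6^8=e, 5^0=5, d^c=1, b^a=1, d^3=e, 0^b=b, 2^a=8, d^1=c, d^3=e

0xe511eb8ce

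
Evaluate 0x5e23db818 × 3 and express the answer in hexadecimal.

0x11a6b92848

Multiply each base-16 digit by 3, carrying:
  8×3 = 24 → write 8 carry 1
  1×3+1 = 4 → write 4
  8×3 = 24 → write 8 carry 1
  b×3+1 = 34 → write 2 carry 2
  d×3+2 = 41 → write 9 carry 2
  3×3+2 = 11 → write b
  2×3 = 6 → write 6
  e×3 = 42 → write a carry 2
  5×3+2 = 17 → write 1 carry 1
  remaining carry: 1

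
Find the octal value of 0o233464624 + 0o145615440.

Add column by column in base 8, right to left:
  4+0 = 4
  2+4 = 6
  6+4 = 2 carry 1
  4+5+1 = 2 carry 1
  6+1+1 = 0 carry 1
  4+6+1 = 3 carry 1
  3+5+1 = 1 carry 1
  3+4+1 = 0 carry 1
  2+1+1 = 4

0o401302264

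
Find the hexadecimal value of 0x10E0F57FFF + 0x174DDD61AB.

Add column by column in base 16, right to left:
  F+B = A carry 1
  F+A+1 = A carry 1
  F+1+1 = 1 carry 1
  7+6+1 = E
  5+D = 2 carry 1
  F+D+1 = D carry 1
  0+D+1 = E
  E+4 = 2 carry 1
  0+7+1 = 8
  1+1 = 2

0x282ED2E1AA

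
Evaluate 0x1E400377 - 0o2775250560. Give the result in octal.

0o622531007

0x1E400377 = 0o3620001567 in octal.
Subtract column by column in base 8:
  7-0 → 7
  6-6 → 0
  5-5 → 0
  1-0 → 1
  0-5 → 3 (borrow)
  0-2-1 → 5 (borrow)
  0-5-1 → 2 (borrow)
  2-7-1 → 2 (borrow)
  6-7-1 → 6 (borrow)
  3-2-1 → 0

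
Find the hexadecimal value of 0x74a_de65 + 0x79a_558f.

Add column by column in base 16, right to left:
  5+f = 4 carry 1
  6+8+1 = f
  e+5 = 3 carry 1
  d+5+1 = 3 carry 1
  a+a+1 = 5 carry 1
  4+9+1 = e
  7+7 = e

0xee533f4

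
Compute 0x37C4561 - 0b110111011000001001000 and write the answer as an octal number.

0o330112431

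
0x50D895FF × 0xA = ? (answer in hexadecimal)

0x32875DBF6

Multiply each base-16 digit by 10, carrying:
  F×10 = 150 → write 6 carry 9
  F×10+9 = 159 → write F carry 9
  5×10+9 = 59 → write B carry 3
  9×10+3 = 93 → write D carry 5
  8×10+5 = 85 → write 5 carry 5
  D×10+5 = 135 → write 7 carry 8
  0×10+8 = 8 → write 8
  5×10 = 50 → write 2 carry 3
  remaining carry: 3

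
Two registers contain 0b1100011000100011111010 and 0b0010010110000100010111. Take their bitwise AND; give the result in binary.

0b0000010000000000010010

AND bit by bit (1 only where both bits are 1):
  1100011000100011111010
& 0010010110000100010111
= 0000010000000000010010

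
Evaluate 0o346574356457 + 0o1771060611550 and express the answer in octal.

0o2337655170227

Add column by column in base 8, right to left:
  7+0 = 7
  5+5 = 2 carry 1
  4+5+1 = 2 carry 1
  6+1+1 = 0 carry 1
  5+1+1 = 7
  3+6 = 1 carry 1
  4+0+1 = 5
  7+6 = 5 carry 1
  5+0+1 = 6
  6+1 = 7
  4+7 = 3 carry 1
  3+7+1 = 3 carry 1
  0+1+1 = 2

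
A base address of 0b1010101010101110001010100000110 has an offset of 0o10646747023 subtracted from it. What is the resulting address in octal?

0b1010101010101110001010100000110 = 0o12525612406 in octal.
Subtract column by column in base 8:
  6-3 → 3
  0-2 → 6 (borrow)
  4-0-1 → 3
  2-7 → 3 (borrow)
  1-4-1 → 4 (borrow)
  6-7-1 → 6 (borrow)
  5-6-1 → 6 (borrow)
  2-4-1 → 5 (borrow)
  5-6-1 → 6 (borrow)
  2-0-1 → 1
  1-1 → 0

0o1656643363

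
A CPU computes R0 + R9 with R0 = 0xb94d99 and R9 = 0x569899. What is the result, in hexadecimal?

0x10fe632

Add column by column in base 16, right to left:
  9+9 = 2 carry 1
  9+9+1 = 3 carry 1
  d+8+1 = 6 carry 1
  4+9+1 = e
  9+6 = f
  b+5 = 0 carry 1
  final carry 1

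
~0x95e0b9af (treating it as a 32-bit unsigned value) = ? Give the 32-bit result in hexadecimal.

0x6a1f4650

Each hex digit d becomes f−d:
  9→6, 5→a, e→1, 0→f, b→4, 9→6, a→5, f→0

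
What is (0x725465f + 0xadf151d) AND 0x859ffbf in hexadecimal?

0x5b3c

Add column by column in base 16, right to left:
  f+d = c carry 1
  5+1+1 = 7
  6+5 = b
  4+1 = 5
  5+f = 4 carry 1
  2+d+1 = 0 carry 1
  7+a+1 = 2 carry 1
  final carry 1
Sum = 0x12045b7c; now AND with 0x859ffbf:
  1&0=0, 2&8=0, 0&5=0, 4&9=0, 5&f=5, b&f=b, 7&b=3, c&f=c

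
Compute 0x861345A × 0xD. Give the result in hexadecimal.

Multiply each base-16 digit by 13, carrying:
  A×13 = 130 → write 2 carry 8
  5×13+8 = 73 → write 9 carry 4
  4×13+4 = 56 → write 8 carry 3
  3×13+3 = 42 → write A carry 2
  1×13+2 = 15 → write F
  6×13 = 78 → write E carry 4
  8×13+4 = 108 → write C carry 6
  remaining carry: 6

0x6CEFA892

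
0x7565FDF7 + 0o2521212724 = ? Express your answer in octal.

0o21252611713

0x7565FDF7 = 0o16531376767 in octal.
Add column by column in base 8, right to left:
  7+4 = 3 carry 1
  6+2+1 = 1 carry 1
  7+7+1 = 7 carry 1
  6+2+1 = 1 carry 1
  7+1+1 = 1 carry 1
  3+2+1 = 6
  1+1 = 2
  3+2 = 5
  5+5 = 2 carry 1
  6+2+1 = 1 carry 1
  1+0+1 = 2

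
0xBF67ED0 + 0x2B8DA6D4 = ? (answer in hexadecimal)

Add column by column in base 16, right to left:
  0+4 = 4
  D+D = A carry 1
  E+6+1 = 5 carry 1
  7+A+1 = 2 carry 1
  6+D+1 = 4 carry 1
  F+8+1 = 8 carry 1
  B+B+1 = 7 carry 1
  0+2+1 = 3

0x378425A4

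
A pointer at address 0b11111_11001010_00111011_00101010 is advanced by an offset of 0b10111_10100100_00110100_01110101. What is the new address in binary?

Add column by column in base 2, right to left:
  0+1 = 1
  1+0 = 1
  0+1 = 1
  1+0 = 1
  0+1 = 1
  1+1 = 0 carry 1
  0+1+1 = 0 carry 1
  0+0+1 = 1
  1+0 = 1
  1+0 = 1
  0+1 = 1
  1+0 = 1
  1+1 = 0 carry 1
  1+1+1 = 1 carry 1
  0+0+1 = 1
  0+0 = 0
  0+0 = 0
  1+0 = 1
  0+1 = 1
  1+0 = 1
  0+0 = 0
  0+1 = 1
  1+0 = 1
  1+1 = 0 carry 1
  1+1+1 = 1 carry 1
  1+1+1 = 1 carry 1
  1+1+1 = 1 carry 1
  1+0+1 = 0 carry 1
  1+1+1 = 1 carry 1
  final carry 1

0b110111011011100110111110011111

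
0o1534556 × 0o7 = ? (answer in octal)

0o13611002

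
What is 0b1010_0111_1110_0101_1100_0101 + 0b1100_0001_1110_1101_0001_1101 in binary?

Add column by column in base 2, right to left:
  1+1 = 0 carry 1
  0+0+1 = 1
  1+1 = 0 carry 1
  0+1+1 = 0 carry 1
  0+1+1 = 0 carry 1
  0+0+1 = 1
  1+0 = 1
  1+0 = 1
  1+1 = 0 carry 1
  0+0+1 = 1
  1+1 = 0 carry 1
  0+1+1 = 0 carry 1
  0+0+1 = 1
  1+1 = 0 carry 1
  1+1+1 = 1 carry 1
  1+1+1 = 1 carry 1
  1+1+1 = 1 carry 1
  1+0+1 = 0 carry 1
  1+0+1 = 0 carry 1
  0+0+1 = 1
  0+0 = 0
  1+0 = 1
  0+1 = 1
  1+1 = 0 carry 1
  final carry 1

0b1011010011101001011100010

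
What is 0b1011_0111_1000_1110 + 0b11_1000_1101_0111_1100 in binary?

0b1000100010100001010

Add column by column in base 2, right to left:
  0+0 = 0
  1+0 = 1
  1+1 = 0 carry 1
  1+1+1 = 1 carry 1
  0+1+1 = 0 carry 1
  0+1+1 = 0 carry 1
  0+1+1 = 0 carry 1
  1+0+1 = 0 carry 1
  1+1+1 = 1 carry 1
  1+0+1 = 0 carry 1
  1+1+1 = 1 carry 1
  0+1+1 = 0 carry 1
  1+0+1 = 0 carry 1
  1+0+1 = 0 carry 1
  0+0+1 = 1
  1+1 = 0 carry 1
  0+1+1 = 0 carry 1
  0+1+1 = 0 carry 1
  final carry 1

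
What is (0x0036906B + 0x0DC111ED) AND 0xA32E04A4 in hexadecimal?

0x1260000

Add column by column in base 16, right to left:
  B+D = 8 carry 1
  6+E+1 = 5 carry 1
  0+1+1 = 2
  9+1 = A
  6+1 = 7
  3+C = F
  0+D = D
Sum = 0xDF7A258; now AND with 0xA32E04A4:
  0&A=0, D&3=1, F&2=2, 7&E=6, A&0=0, 2&4=0, 5&A=0, 8&4=0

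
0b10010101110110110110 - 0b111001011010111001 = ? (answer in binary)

Subtract column by column in base 2:
  0-1 → 1 (borrow)
  1-0-1 → 0
  1-0 → 1
  0-1 → 1 (borrow)
  1-1-1 → 1 (borrow)
  1-1-1 → 1 (borrow)
  0-0-1 → 1 (borrow)
  1-1-1 → 1 (borrow)
  1-0-1 → 0
  0-1 → 1 (borrow)
  1-1-1 → 1 (borrow)
  1-0-1 → 0
  1-1 → 0
  0-0 → 0
  1-0 → 1
  0-1 → 1 (borrow)
  1-1-1 → 1 (borrow)
  0-1-1 → 0 (borrow)
  0-0-1 → 1 (borrow)
  1-0-1 → 0

0b1011100011011111101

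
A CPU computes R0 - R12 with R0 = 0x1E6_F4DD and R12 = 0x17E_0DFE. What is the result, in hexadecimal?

0x68E6DF

Subtract column by column in base 16:
  D-E → F (borrow)
  D-F-1 → D (borrow)
  4-D-1 → 6 (borrow)
  F-0-1 → E
  6-E → 8 (borrow)
  E-7-1 → 6
  1-1 → 0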